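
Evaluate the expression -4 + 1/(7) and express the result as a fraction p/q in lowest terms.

Compute successive convergents:
a_0 = -4: -4/1
a_1 = 7: -27/7

-27/7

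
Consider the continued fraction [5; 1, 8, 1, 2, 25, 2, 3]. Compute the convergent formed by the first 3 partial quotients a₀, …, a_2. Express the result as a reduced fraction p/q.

53/9

Compute successive convergents:
a_0 = 5: 5/1
a_1 = 1: 6/1
a_2 = 8: 53/9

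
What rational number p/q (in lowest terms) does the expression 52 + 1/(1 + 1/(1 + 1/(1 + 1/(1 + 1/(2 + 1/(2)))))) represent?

1631/31

a_0 = 52: 52/1
a_1 = 1: 53/1
a_2 = 1: 105/2
a_3 = 1: 158/3
a_4 = 1: 263/5
a_5 = 2: 684/13
a_6 = 2: 1631/31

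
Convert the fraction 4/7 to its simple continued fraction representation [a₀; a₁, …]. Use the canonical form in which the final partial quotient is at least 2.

[0; 1, 1, 3]

⌊4/7⌋ = 0, remainder 4
⌊7/4⌋ = 1, remainder 3
⌊4/3⌋ = 1, remainder 1
⌊3/1⌋ = 3, remainder 0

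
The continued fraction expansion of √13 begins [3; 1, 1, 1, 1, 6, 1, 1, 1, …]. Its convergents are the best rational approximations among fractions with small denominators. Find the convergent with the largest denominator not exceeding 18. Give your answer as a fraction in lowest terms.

a_0 = 3: 3/1  (≤ bound)
a_1 = 1: 4/1  (≤ bound)
a_2 = 1: 7/2  (≤ bound)
a_3 = 1: 11/3  (≤ bound)
a_4 = 1: 18/5  (≤ bound)
a_5 = 6: 119/33  (> 18, stop)

18/5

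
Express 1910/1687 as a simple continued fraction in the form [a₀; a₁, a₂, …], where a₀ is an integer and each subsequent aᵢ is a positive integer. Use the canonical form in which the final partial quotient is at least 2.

[1; 7, 1, 1, 3, 2, 1, 9]

Run the Euclidean algorithm, recording each quotient:
1910 = 1·1687 + 223, so a_0 = 1
1687 = 7·223 + 126, so a_1 = 7
223 = 1·126 + 97, so a_2 = 1
126 = 1·97 + 29, so a_3 = 1
97 = 3·29 + 10, so a_4 = 3
29 = 2·10 + 9, so a_5 = 2
10 = 1·9 + 1, so a_6 = 1
9 = 9·1 + 0, so a_7 = 9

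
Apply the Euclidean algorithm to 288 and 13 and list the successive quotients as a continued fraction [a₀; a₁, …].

[22; 6, 2]

Run the Euclidean algorithm, recording each quotient:
288 = 22·13 + 2, so a_0 = 22
13 = 6·2 + 1, so a_1 = 6
2 = 2·1 + 0, so a_2 = 2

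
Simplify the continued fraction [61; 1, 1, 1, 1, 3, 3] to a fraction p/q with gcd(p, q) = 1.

3635/59

a_0 = 61: 61/1
a_1 = 1: 62/1
a_2 = 1: 123/2
a_3 = 1: 185/3
a_4 = 1: 308/5
a_5 = 3: 1109/18
a_6 = 3: 3635/59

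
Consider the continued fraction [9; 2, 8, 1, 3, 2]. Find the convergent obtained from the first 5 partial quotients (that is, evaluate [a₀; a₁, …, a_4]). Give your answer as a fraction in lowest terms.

701/74

Start with 3.
1 + 1/(3/1) = 1 + 1/3 = 4/3
8 + 1/(4/3) = 8 + 3/4 = 35/4
2 + 1/(35/4) = 2 + 4/35 = 74/35
9 + 1/(74/35) = 9 + 35/74 = 701/74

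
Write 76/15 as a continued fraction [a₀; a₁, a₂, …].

76 ÷ 15 → quotient 5, remainder 1
15 ÷ 1 → quotient 15, remainder 0

[5; 15]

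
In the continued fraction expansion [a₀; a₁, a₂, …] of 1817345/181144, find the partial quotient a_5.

1817345 = 10·181144 + 5905, so a_0 = 10
181144 = 30·5905 + 3994, so a_1 = 30
5905 = 1·3994 + 1911, so a_2 = 1
3994 = 2·1911 + 172, so a_3 = 2
1911 = 11·172 + 19, so a_4 = 11
172 = 9·19 + 1, so a_5 = 9

9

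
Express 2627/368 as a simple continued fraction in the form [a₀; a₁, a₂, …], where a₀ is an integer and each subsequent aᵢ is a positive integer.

[7; 7, 4, 1, 1, 1, 3]

2627 ÷ 368 → quotient 7, remainder 51
368 ÷ 51 → quotient 7, remainder 11
51 ÷ 11 → quotient 4, remainder 7
11 ÷ 7 → quotient 1, remainder 4
7 ÷ 4 → quotient 1, remainder 3
4 ÷ 3 → quotient 1, remainder 1
3 ÷ 1 → quotient 3, remainder 0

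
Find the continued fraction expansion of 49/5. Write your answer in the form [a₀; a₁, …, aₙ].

[9; 1, 4]

49 ÷ 5 → quotient 9, remainder 4
5 ÷ 4 → quotient 1, remainder 1
4 ÷ 1 → quotient 4, remainder 0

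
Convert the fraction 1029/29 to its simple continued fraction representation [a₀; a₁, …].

[35; 2, 14]

Apply division with remainder until the remainder is 0:
1029 ÷ 29 → quotient 35, remainder 14
29 ÷ 14 → quotient 2, remainder 1
14 ÷ 1 → quotient 14, remainder 0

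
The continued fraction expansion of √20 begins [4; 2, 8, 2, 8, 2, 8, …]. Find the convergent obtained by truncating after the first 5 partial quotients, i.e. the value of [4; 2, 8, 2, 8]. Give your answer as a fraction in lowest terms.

1364/305

Build up convergents one term at a time:
a_0 = 4: 4/1
a_1 = 2: 9/2
a_2 = 8: 76/17
a_3 = 2: 161/36
a_4 = 8: 1364/305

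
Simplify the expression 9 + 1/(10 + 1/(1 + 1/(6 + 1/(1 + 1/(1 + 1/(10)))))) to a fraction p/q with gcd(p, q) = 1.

15611/1717

a_0 = 9: 9/1
a_1 = 10: 91/10
a_2 = 1: 100/11
a_3 = 6: 691/76
a_4 = 1: 791/87
a_5 = 1: 1482/163
a_6 = 10: 15611/1717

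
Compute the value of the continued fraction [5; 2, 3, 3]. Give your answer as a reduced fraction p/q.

Starting at the tail and folding back:
Start with 3.
3 + 1/(3/1) = 3 + 1/3 = 10/3
2 + 1/(10/3) = 2 + 3/10 = 23/10
5 + 1/(23/10) = 5 + 10/23 = 125/23

125/23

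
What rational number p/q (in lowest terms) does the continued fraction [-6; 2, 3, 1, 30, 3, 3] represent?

-15540/2797

Work from the innermost term outward:
Start with 3.
3 + 1/(3/1) = 3 + 1/3 = 10/3
30 + 1/(10/3) = 30 + 3/10 = 303/10
1 + 1/(303/10) = 1 + 10/303 = 313/303
3 + 1/(313/303) = 3 + 303/313 = 1242/313
2 + 1/(1242/313) = 2 + 313/1242 = 2797/1242
-6 + 1/(2797/1242) = -6 + 1242/2797 = -15540/2797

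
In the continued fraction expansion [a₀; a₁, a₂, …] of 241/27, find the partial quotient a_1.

1

241 ÷ 27 → quotient 8, remainder 25
27 ÷ 25 → quotient 1, remainder 2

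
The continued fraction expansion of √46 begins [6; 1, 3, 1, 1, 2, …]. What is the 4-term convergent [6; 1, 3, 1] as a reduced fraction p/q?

Start with 1.
3 + 1/(1/1) = 3 + 1/1 = 4/1
1 + 1/(4/1) = 1 + 1/4 = 5/4
6 + 1/(5/4) = 6 + 4/5 = 34/5

34/5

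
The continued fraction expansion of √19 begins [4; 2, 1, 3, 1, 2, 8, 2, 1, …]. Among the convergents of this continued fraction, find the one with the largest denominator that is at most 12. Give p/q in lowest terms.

48/11

List convergents until the denominator exceeds the bound:
a_0 = 4: 4/1  (≤ bound)
a_1 = 2: 9/2  (≤ bound)
a_2 = 1: 13/3  (≤ bound)
a_3 = 3: 48/11  (≤ bound)
a_4 = 1: 61/14  (> 12, stop)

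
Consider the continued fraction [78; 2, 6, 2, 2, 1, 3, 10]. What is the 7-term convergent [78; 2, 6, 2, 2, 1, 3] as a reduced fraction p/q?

Use the convergent recurrence hₖ = aₖ·hₖ₋₁ + hₖ₋₂ (and likewise for the denominators kₖ):
a_0 = 78: 78/1
a_1 = 2: 157/2
a_2 = 6: 1020/13
a_3 = 2: 2197/28
a_4 = 2: 5414/69
a_5 = 1: 7611/97
a_6 = 3: 28247/360

28247/360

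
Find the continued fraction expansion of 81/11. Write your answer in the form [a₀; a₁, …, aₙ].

81 = 7·11 + 4, so a_0 = 7
11 = 2·4 + 3, so a_1 = 2
4 = 1·3 + 1, so a_2 = 1
3 = 3·1 + 0, so a_3 = 3

[7; 2, 1, 3]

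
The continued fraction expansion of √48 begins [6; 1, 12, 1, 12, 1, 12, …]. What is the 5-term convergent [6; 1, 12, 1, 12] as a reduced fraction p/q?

Start with 12.
1 + 1/(12/1) = 1 + 1/12 = 13/12
12 + 1/(13/12) = 12 + 12/13 = 168/13
1 + 1/(168/13) = 1 + 13/168 = 181/168
6 + 1/(181/168) = 6 + 168/181 = 1254/181

1254/181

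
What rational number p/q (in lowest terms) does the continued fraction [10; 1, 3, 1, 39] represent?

2149/199

Start with 39.
1 + 1/(39/1) = 1 + 1/39 = 40/39
3 + 1/(40/39) = 3 + 39/40 = 159/40
1 + 1/(159/40) = 1 + 40/159 = 199/159
10 + 1/(199/159) = 10 + 159/199 = 2149/199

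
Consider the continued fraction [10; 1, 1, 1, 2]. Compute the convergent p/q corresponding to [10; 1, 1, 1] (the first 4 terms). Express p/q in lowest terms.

32/3

Start with 1.
1 + 1/(1/1) = 1 + 1/1 = 2/1
1 + 1/(2/1) = 1 + 1/2 = 3/2
10 + 1/(3/2) = 10 + 2/3 = 32/3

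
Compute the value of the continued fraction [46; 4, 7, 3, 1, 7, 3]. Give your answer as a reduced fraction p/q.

134702/2913

Start with 3.
7 + 1/(3/1) = 7 + 1/3 = 22/3
1 + 1/(22/3) = 1 + 3/22 = 25/22
3 + 1/(25/22) = 3 + 22/25 = 97/25
7 + 1/(97/25) = 7 + 25/97 = 704/97
4 + 1/(704/97) = 4 + 97/704 = 2913/704
46 + 1/(2913/704) = 46 + 704/2913 = 134702/2913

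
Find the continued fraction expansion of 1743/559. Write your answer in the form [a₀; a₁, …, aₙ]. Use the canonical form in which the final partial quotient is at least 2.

[3; 8, 2, 7, 1, 3]

1743 ÷ 559 → quotient 3, remainder 66
559 ÷ 66 → quotient 8, remainder 31
66 ÷ 31 → quotient 2, remainder 4
31 ÷ 4 → quotient 7, remainder 3
4 ÷ 3 → quotient 1, remainder 1
3 ÷ 1 → quotient 3, remainder 0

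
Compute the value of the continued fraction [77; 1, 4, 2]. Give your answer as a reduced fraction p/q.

Start with 2.
4 + 1/(2/1) = 4 + 1/2 = 9/2
1 + 1/(9/2) = 1 + 2/9 = 11/9
77 + 1/(11/9) = 77 + 9/11 = 856/11

856/11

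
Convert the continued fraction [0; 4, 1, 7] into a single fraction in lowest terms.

a_0 = 0: 0/1
a_1 = 4: 1/4
a_2 = 1: 1/5
a_3 = 7: 8/39

8/39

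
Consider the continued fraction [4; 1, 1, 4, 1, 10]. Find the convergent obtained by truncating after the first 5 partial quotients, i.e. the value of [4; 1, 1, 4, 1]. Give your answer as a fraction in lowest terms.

50/11

a_0 = 4: 4/1
a_1 = 1: 5/1
a_2 = 1: 9/2
a_3 = 4: 41/9
a_4 = 1: 50/11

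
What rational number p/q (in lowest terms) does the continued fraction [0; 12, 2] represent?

a_0 = 0: 0/1
a_1 = 12: 1/12
a_2 = 2: 2/25

2/25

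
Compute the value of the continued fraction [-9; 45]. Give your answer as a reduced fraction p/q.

-404/45

Collapse the nested fraction from the inside out:
Start with 45.
-9 + 1/(45/1) = -9 + 1/45 = -404/45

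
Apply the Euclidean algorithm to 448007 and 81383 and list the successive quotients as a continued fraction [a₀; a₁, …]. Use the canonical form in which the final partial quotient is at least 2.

[5; 1, 1, 50, 3, 3, 11, 7]

448007 = 5·81383 + 41092, so a_0 = 5
81383 = 1·41092 + 40291, so a_1 = 1
41092 = 1·40291 + 801, so a_2 = 1
40291 = 50·801 + 241, so a_3 = 50
801 = 3·241 + 78, so a_4 = 3
241 = 3·78 + 7, so a_5 = 3
78 = 11·7 + 1, so a_6 = 11
7 = 7·1 + 0, so a_7 = 7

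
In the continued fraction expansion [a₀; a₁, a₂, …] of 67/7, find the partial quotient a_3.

67 = 9·7 + 4, so a_0 = 9
7 = 1·4 + 3, so a_1 = 1
4 = 1·3 + 1, so a_2 = 1
3 = 3·1 + 0, so a_3 = 3

3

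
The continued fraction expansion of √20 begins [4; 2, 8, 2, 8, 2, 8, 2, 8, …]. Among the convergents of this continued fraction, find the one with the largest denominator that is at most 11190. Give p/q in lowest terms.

24476/5473

List convergents until the denominator exceeds the bound:
a_0 = 4: 4/1  (≤ bound)
a_1 = 2: 9/2  (≤ bound)
a_2 = 8: 76/17  (≤ bound)
a_3 = 2: 161/36  (≤ bound)
a_4 = 8: 1364/305  (≤ bound)
a_5 = 2: 2889/646  (≤ bound)
a_6 = 8: 24476/5473  (≤ bound)
a_7 = 2: 51841/11592  (> 11190, stop)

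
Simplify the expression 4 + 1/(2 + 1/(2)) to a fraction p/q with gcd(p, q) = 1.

Start with 2.
2 + 1/(2/1) = 2 + 1/2 = 5/2
4 + 1/(5/2) = 4 + 2/5 = 22/5

22/5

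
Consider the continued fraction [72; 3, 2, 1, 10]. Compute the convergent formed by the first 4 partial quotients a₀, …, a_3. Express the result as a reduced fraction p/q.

a_0 = 72: 72/1
a_1 = 3: 217/3
a_2 = 2: 506/7
a_3 = 1: 723/10

723/10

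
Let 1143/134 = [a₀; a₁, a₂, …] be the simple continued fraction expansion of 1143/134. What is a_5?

⌊1143/134⌋ = 8, remainder 71
⌊134/71⌋ = 1, remainder 63
⌊71/63⌋ = 1, remainder 8
⌊63/8⌋ = 7, remainder 7
⌊8/7⌋ = 1, remainder 1
⌊7/1⌋ = 7, remainder 0

7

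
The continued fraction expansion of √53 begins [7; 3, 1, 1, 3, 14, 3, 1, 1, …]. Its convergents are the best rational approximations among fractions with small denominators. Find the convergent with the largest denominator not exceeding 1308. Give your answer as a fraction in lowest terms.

7979/1096

a_0 = 7: 7/1  (≤ bound)
a_1 = 3: 22/3  (≤ bound)
a_2 = 1: 29/4  (≤ bound)
a_3 = 1: 51/7  (≤ bound)
a_4 = 3: 182/25  (≤ bound)
a_5 = 14: 2599/357  (≤ bound)
a_6 = 3: 7979/1096  (≤ bound)
a_7 = 1: 10578/1453  (> 1308, stop)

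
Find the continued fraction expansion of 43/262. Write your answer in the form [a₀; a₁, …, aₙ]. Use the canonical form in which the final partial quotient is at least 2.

Apply division with remainder until the remainder is 0:
⌊43/262⌋ = 0, remainder 43
⌊262/43⌋ = 6, remainder 4
⌊43/4⌋ = 10, remainder 3
⌊4/3⌋ = 1, remainder 1
⌊3/1⌋ = 3, remainder 0

[0; 6, 10, 1, 3]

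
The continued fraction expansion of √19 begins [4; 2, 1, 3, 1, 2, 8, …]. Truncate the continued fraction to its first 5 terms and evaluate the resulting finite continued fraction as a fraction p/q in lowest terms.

61/14

Start with 1.
3 + 1/(1/1) = 3 + 1/1 = 4/1
1 + 1/(4/1) = 1 + 1/4 = 5/4
2 + 1/(5/4) = 2 + 4/5 = 14/5
4 + 1/(14/5) = 4 + 5/14 = 61/14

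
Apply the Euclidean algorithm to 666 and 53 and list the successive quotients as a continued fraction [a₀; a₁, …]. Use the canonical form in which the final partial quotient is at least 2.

Run the Euclidean algorithm, recording each quotient:
666 ÷ 53 → quotient 12, remainder 30
53 ÷ 30 → quotient 1, remainder 23
30 ÷ 23 → quotient 1, remainder 7
23 ÷ 7 → quotient 3, remainder 2
7 ÷ 2 → quotient 3, remainder 1
2 ÷ 1 → quotient 2, remainder 0

[12; 1, 1, 3, 3, 2]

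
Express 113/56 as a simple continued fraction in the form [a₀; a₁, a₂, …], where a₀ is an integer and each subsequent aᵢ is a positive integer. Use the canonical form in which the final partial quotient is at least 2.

[2; 56]

Apply division with remainder until the remainder is 0:
113 ÷ 56 → quotient 2, remainder 1
56 ÷ 1 → quotient 56, remainder 0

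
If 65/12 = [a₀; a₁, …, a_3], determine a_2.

2

Run the Euclidean algorithm, recording each quotient:
65 = 5·12 + 5, so a_0 = 5
12 = 2·5 + 2, so a_1 = 2
5 = 2·2 + 1, so a_2 = 2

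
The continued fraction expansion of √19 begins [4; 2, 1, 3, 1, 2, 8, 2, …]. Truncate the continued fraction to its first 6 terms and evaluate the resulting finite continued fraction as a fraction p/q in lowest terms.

Start with 2.
1 + 1/(2/1) = 1 + 1/2 = 3/2
3 + 1/(3/2) = 3 + 2/3 = 11/3
1 + 1/(11/3) = 1 + 3/11 = 14/11
2 + 1/(14/11) = 2 + 11/14 = 39/14
4 + 1/(39/14) = 4 + 14/39 = 170/39

170/39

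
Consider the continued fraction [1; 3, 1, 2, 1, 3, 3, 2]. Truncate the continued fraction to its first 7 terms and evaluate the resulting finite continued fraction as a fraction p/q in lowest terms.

232/183

a_0 = 1: 1/1
a_1 = 3: 4/3
a_2 = 1: 5/4
a_3 = 2: 14/11
a_4 = 1: 19/15
a_5 = 3: 71/56
a_6 = 3: 232/183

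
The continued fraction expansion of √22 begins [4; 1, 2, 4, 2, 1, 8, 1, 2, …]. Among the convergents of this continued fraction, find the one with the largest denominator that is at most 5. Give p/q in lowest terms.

14/3

a_0 = 4: 4/1  (≤ bound)
a_1 = 1: 5/1  (≤ bound)
a_2 = 2: 14/3  (≤ bound)
a_3 = 4: 61/13  (> 5, stop)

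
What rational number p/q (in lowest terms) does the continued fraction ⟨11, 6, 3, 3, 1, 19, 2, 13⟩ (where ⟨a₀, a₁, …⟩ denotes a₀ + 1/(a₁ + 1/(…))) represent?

Collapse the nested fraction from the inside out:
Start with 13.
2 + 1/(13/1) = 2 + 1/13 = 27/13
19 + 1/(27/13) = 19 + 13/27 = 526/27
1 + 1/(526/27) = 1 + 27/526 = 553/526
3 + 1/(553/526) = 3 + 526/553 = 2185/553
3 + 1/(2185/553) = 3 + 553/2185 = 7108/2185
6 + 1/(7108/2185) = 6 + 2185/7108 = 44833/7108
11 + 1/(44833/7108) = 11 + 7108/44833 = 500271/44833

500271/44833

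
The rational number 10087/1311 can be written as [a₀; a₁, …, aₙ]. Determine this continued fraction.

⌊10087/1311⌋ = 7, remainder 910
⌊1311/910⌋ = 1, remainder 401
⌊910/401⌋ = 2, remainder 108
⌊401/108⌋ = 3, remainder 77
⌊108/77⌋ = 1, remainder 31
⌊77/31⌋ = 2, remainder 15
⌊31/15⌋ = 2, remainder 1
⌊15/1⌋ = 15, remainder 0

[7; 1, 2, 3, 1, 2, 2, 15]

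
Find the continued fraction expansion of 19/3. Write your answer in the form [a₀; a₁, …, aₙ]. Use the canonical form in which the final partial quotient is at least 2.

[6; 3]

19 = 6·3 + 1, so a_0 = 6
3 = 3·1 + 0, so a_1 = 3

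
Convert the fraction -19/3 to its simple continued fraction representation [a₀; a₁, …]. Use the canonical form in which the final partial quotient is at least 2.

Apply division with remainder until the remainder is 0:
-19 ÷ 3 → quotient -7, remainder 2
3 ÷ 2 → quotient 1, remainder 1
2 ÷ 1 → quotient 2, remainder 0

[-7; 1, 2]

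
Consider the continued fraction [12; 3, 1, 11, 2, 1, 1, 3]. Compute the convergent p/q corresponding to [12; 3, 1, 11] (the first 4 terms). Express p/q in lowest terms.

Start with 11.
1 + 1/(11/1) = 1 + 1/11 = 12/11
3 + 1/(12/11) = 3 + 11/12 = 47/12
12 + 1/(47/12) = 12 + 12/47 = 576/47

576/47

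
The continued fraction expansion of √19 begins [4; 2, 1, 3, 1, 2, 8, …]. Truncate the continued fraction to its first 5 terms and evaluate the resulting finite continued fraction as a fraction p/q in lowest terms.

61/14

a_0 = 4: 4/1
a_1 = 2: 9/2
a_2 = 1: 13/3
a_3 = 3: 48/11
a_4 = 1: 61/14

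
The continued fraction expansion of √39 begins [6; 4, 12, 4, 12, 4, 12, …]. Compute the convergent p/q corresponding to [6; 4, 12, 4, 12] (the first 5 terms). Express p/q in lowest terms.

Starting at the tail and folding back:
Start with 12.
4 + 1/(12/1) = 4 + 1/12 = 49/12
12 + 1/(49/12) = 12 + 12/49 = 600/49
4 + 1/(600/49) = 4 + 49/600 = 2449/600
6 + 1/(2449/600) = 6 + 600/2449 = 15294/2449

15294/2449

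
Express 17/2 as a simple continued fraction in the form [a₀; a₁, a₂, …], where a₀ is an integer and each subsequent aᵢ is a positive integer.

Run the Euclidean algorithm, recording each quotient:
17 ÷ 2 → quotient 8, remainder 1
2 ÷ 1 → quotient 2, remainder 0

[8; 2]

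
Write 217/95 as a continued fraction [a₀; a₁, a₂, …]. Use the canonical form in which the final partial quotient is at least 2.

[2; 3, 1, 1, 13]

Repeatedly divide and take the remainder:
217 ÷ 95 → quotient 2, remainder 27
95 ÷ 27 → quotient 3, remainder 14
27 ÷ 14 → quotient 1, remainder 13
14 ÷ 13 → quotient 1, remainder 1
13 ÷ 1 → quotient 13, remainder 0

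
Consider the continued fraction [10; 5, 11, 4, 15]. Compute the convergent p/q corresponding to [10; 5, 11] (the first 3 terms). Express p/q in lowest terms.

571/56

a_0 = 10: 10/1
a_1 = 5: 51/5
a_2 = 11: 571/56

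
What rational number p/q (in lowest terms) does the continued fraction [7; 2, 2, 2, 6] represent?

Build up convergents one term at a time:
a_0 = 7: 7/1
a_1 = 2: 15/2
a_2 = 2: 37/5
a_3 = 2: 89/12
a_4 = 6: 571/77

571/77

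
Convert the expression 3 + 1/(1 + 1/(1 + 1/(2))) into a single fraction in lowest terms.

18/5

a_0 = 3: 3/1
a_1 = 1: 4/1
a_2 = 1: 7/2
a_3 = 2: 18/5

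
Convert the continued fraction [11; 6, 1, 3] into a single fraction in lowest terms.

Collapse the nested fraction from the inside out:
Start with 3.
1 + 1/(3/1) = 1 + 1/3 = 4/3
6 + 1/(4/3) = 6 + 3/4 = 27/4
11 + 1/(27/4) = 11 + 4/27 = 301/27

301/27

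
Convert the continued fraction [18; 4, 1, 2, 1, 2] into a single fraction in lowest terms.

947/52

Start with 2.
1 + 1/(2/1) = 1 + 1/2 = 3/2
2 + 1/(3/2) = 2 + 2/3 = 8/3
1 + 1/(8/3) = 1 + 3/8 = 11/8
4 + 1/(11/8) = 4 + 8/11 = 52/11
18 + 1/(52/11) = 18 + 11/52 = 947/52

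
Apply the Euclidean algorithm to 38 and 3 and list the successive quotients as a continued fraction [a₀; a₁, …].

[12; 1, 2]

38 = 12·3 + 2, so a_0 = 12
3 = 1·2 + 1, so a_1 = 1
2 = 2·1 + 0, so a_2 = 2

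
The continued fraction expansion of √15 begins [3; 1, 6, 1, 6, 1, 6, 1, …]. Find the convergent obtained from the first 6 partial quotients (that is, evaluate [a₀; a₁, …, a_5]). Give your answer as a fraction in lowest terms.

244/63

Compute successive convergents:
a_0 = 3: 3/1
a_1 = 1: 4/1
a_2 = 6: 27/7
a_3 = 1: 31/8
a_4 = 6: 213/55
a_5 = 1: 244/63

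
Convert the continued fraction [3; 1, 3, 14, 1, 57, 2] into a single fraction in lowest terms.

Work from the innermost term outward:
Start with 2.
57 + 1/(2/1) = 57 + 1/2 = 115/2
1 + 1/(115/2) = 1 + 2/115 = 117/115
14 + 1/(117/115) = 14 + 115/117 = 1753/117
3 + 1/(1753/117) = 3 + 117/1753 = 5376/1753
1 + 1/(5376/1753) = 1 + 1753/5376 = 7129/5376
3 + 1/(7129/5376) = 3 + 5376/7129 = 26763/7129

26763/7129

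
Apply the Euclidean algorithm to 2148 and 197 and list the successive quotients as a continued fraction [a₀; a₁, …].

[10; 1, 9, 2, 1, 2, 2]

Repeatedly divide and take the remainder:
2148 = 10·197 + 178, so a_0 = 10
197 = 1·178 + 19, so a_1 = 1
178 = 9·19 + 7, so a_2 = 9
19 = 2·7 + 5, so a_3 = 2
7 = 1·5 + 2, so a_4 = 1
5 = 2·2 + 1, so a_5 = 2
2 = 2·1 + 0, so a_6 = 2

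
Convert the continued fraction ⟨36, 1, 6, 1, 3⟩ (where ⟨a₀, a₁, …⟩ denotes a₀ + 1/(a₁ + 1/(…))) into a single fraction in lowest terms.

1143/31

Start with 3.
1 + 1/(3/1) = 1 + 1/3 = 4/3
6 + 1/(4/3) = 6 + 3/4 = 27/4
1 + 1/(27/4) = 1 + 4/27 = 31/27
36 + 1/(31/27) = 36 + 27/31 = 1143/31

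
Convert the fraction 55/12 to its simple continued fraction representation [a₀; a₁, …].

55 ÷ 12 → quotient 4, remainder 7
12 ÷ 7 → quotient 1, remainder 5
7 ÷ 5 → quotient 1, remainder 2
5 ÷ 2 → quotient 2, remainder 1
2 ÷ 1 → quotient 2, remainder 0

[4; 1, 1, 2, 2]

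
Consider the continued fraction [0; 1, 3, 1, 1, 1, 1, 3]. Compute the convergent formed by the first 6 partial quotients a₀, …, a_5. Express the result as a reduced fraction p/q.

11/14

Work from the innermost term outward:
Start with 1.
1 + 1/(1/1) = 1 + 1/1 = 2/1
1 + 1/(2/1) = 1 + 1/2 = 3/2
3 + 1/(3/2) = 3 + 2/3 = 11/3
1 + 1/(11/3) = 1 + 3/11 = 14/11
0 + 1/(14/11) = 0 + 11/14 = 11/14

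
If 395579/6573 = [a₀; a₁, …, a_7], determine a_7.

395579 = 60·6573 + 1199, so a_0 = 60
6573 = 5·1199 + 578, so a_1 = 5
1199 = 2·578 + 43, so a_2 = 2
578 = 13·43 + 19, so a_3 = 13
43 = 2·19 + 5, so a_4 = 2
19 = 3·5 + 4, so a_5 = 3
5 = 1·4 + 1, so a_6 = 1
4 = 4·1 + 0, so a_7 = 4

4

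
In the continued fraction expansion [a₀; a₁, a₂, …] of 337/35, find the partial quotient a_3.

1

⌊337/35⌋ = 9, remainder 22
⌊35/22⌋ = 1, remainder 13
⌊22/13⌋ = 1, remainder 9
⌊13/9⌋ = 1, remainder 4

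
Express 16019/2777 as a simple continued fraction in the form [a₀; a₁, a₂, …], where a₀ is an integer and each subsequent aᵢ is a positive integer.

[5; 1, 3, 3, 7, 3, 9]

16019 = 5·2777 + 2134, so a_0 = 5
2777 = 1·2134 + 643, so a_1 = 1
2134 = 3·643 + 205, so a_2 = 3
643 = 3·205 + 28, so a_3 = 3
205 = 7·28 + 9, so a_4 = 7
28 = 3·9 + 1, so a_5 = 3
9 = 9·1 + 0, so a_6 = 9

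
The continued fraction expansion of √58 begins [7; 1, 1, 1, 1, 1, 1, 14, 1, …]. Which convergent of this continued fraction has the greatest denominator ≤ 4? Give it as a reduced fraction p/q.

List convergents until the denominator exceeds the bound:
a_0 = 7: 7/1  (≤ bound)
a_1 = 1: 8/1  (≤ bound)
a_2 = 1: 15/2  (≤ bound)
a_3 = 1: 23/3  (≤ bound)
a_4 = 1: 38/5  (> 4, stop)

23/3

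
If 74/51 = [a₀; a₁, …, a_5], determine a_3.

1

Repeatedly divide and take the remainder:
74 = 1·51 + 23, so a_0 = 1
51 = 2·23 + 5, so a_1 = 2
23 = 4·5 + 3, so a_2 = 4
5 = 1·3 + 2, so a_3 = 1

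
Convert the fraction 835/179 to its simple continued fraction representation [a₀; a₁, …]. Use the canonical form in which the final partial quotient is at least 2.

[4; 1, 1, 1, 59]

835 ÷ 179 → quotient 4, remainder 119
179 ÷ 119 → quotient 1, remainder 60
119 ÷ 60 → quotient 1, remainder 59
60 ÷ 59 → quotient 1, remainder 1
59 ÷ 1 → quotient 59, remainder 0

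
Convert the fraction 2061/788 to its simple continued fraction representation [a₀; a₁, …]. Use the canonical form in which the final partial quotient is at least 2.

[2; 1, 1, 1, 1, 1, 1, 60]

⌊2061/788⌋ = 2, remainder 485
⌊788/485⌋ = 1, remainder 303
⌊485/303⌋ = 1, remainder 182
⌊303/182⌋ = 1, remainder 121
⌊182/121⌋ = 1, remainder 61
⌊121/61⌋ = 1, remainder 60
⌊61/60⌋ = 1, remainder 1
⌊60/1⌋ = 60, remainder 0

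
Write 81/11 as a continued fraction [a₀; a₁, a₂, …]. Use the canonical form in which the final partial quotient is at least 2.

[7; 2, 1, 3]

81 = 7·11 + 4, so a_0 = 7
11 = 2·4 + 3, so a_1 = 2
4 = 1·3 + 1, so a_2 = 1
3 = 3·1 + 0, so a_3 = 3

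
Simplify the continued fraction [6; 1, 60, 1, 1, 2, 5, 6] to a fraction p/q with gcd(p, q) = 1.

71835/10286

Use the convergent recurrence hₖ = aₖ·hₖ₋₁ + hₖ₋₂ (and likewise for the denominators kₖ):
a_0 = 6: 6/1
a_1 = 1: 7/1
a_2 = 60: 426/61
a_3 = 1: 433/62
a_4 = 1: 859/123
a_5 = 2: 2151/308
a_6 = 5: 11614/1663
a_7 = 6: 71835/10286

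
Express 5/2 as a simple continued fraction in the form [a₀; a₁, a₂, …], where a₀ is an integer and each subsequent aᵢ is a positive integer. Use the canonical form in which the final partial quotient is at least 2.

[2; 2]

⌊5/2⌋ = 2, remainder 1
⌊2/1⌋ = 2, remainder 0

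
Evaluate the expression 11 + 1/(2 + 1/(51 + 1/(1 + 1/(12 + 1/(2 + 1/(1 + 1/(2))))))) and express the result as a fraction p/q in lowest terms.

a_0 = 11: 11/1
a_1 = 2: 23/2
a_2 = 51: 1184/103
a_3 = 1: 1207/105
a_4 = 12: 15668/1363
a_5 = 2: 32543/2831
a_6 = 1: 48211/4194
a_7 = 2: 128965/11219

128965/11219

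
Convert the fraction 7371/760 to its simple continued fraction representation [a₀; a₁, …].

⌊7371/760⌋ = 9, remainder 531
⌊760/531⌋ = 1, remainder 229
⌊531/229⌋ = 2, remainder 73
⌊229/73⌋ = 3, remainder 10
⌊73/10⌋ = 7, remainder 3
⌊10/3⌋ = 3, remainder 1
⌊3/1⌋ = 3, remainder 0

[9; 1, 2, 3, 7, 3, 3]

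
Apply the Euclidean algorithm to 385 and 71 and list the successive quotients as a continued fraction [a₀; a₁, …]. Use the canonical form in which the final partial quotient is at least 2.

[5; 2, 2, 1, 2, 1, 2]

⌊385/71⌋ = 5, remainder 30
⌊71/30⌋ = 2, remainder 11
⌊30/11⌋ = 2, remainder 8
⌊11/8⌋ = 1, remainder 3
⌊8/3⌋ = 2, remainder 2
⌊3/2⌋ = 1, remainder 1
⌊2/1⌋ = 2, remainder 0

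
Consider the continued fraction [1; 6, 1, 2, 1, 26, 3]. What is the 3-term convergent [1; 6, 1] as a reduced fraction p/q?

8/7

Collapse the nested fraction from the inside out:
Start with 1.
6 + 1/(1/1) = 6 + 1/1 = 7/1
1 + 1/(7/1) = 1 + 1/7 = 8/7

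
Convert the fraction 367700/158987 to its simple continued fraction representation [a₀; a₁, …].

[2; 3, 5, 14, 2, 2, 10, 13]

367700 ÷ 158987 → quotient 2, remainder 49726
158987 ÷ 49726 → quotient 3, remainder 9809
49726 ÷ 9809 → quotient 5, remainder 681
9809 ÷ 681 → quotient 14, remainder 275
681 ÷ 275 → quotient 2, remainder 131
275 ÷ 131 → quotient 2, remainder 13
131 ÷ 13 → quotient 10, remainder 1
13 ÷ 1 → quotient 13, remainder 0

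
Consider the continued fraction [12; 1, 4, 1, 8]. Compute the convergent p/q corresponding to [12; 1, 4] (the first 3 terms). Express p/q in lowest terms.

64/5

Starting at the tail and folding back:
Start with 4.
1 + 1/(4/1) = 1 + 1/4 = 5/4
12 + 1/(5/4) = 12 + 4/5 = 64/5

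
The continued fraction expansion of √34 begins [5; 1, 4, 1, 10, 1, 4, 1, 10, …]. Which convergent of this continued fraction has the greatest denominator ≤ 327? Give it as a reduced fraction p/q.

a_0 = 5: 5/1  (≤ bound)
a_1 = 1: 6/1  (≤ bound)
a_2 = 4: 29/5  (≤ bound)
a_3 = 1: 35/6  (≤ bound)
a_4 = 10: 379/65  (≤ bound)
a_5 = 1: 414/71  (≤ bound)
a_6 = 4: 2035/349  (> 327, stop)

414/71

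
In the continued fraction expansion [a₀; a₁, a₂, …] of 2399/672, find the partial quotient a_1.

Apply division with remainder until the remainder is 0:
⌊2399/672⌋ = 3, remainder 383
⌊672/383⌋ = 1, remainder 289

1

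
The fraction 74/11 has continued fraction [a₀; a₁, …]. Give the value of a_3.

1

Repeatedly divide and take the remainder:
⌊74/11⌋ = 6, remainder 8
⌊11/8⌋ = 1, remainder 3
⌊8/3⌋ = 2, remainder 2
⌊3/2⌋ = 1, remainder 1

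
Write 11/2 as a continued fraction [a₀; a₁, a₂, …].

[5; 2]

Run the Euclidean algorithm, recording each quotient:
11 = 5·2 + 1, so a_0 = 5
2 = 2·1 + 0, so a_1 = 2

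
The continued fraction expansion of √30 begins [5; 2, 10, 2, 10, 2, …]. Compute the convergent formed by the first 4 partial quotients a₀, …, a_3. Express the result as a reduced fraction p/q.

241/44

Start with 2.
10 + 1/(2/1) = 10 + 1/2 = 21/2
2 + 1/(21/2) = 2 + 2/21 = 44/21
5 + 1/(44/21) = 5 + 21/44 = 241/44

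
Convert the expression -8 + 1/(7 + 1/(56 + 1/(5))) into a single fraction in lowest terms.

-15495/1972

Collapse the nested fraction from the inside out:
Start with 5.
56 + 1/(5/1) = 56 + 1/5 = 281/5
7 + 1/(281/5) = 7 + 5/281 = 1972/281
-8 + 1/(1972/281) = -8 + 281/1972 = -15495/1972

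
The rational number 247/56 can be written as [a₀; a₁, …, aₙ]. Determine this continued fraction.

[4; 2, 2, 3, 3]

⌊247/56⌋ = 4, remainder 23
⌊56/23⌋ = 2, remainder 10
⌊23/10⌋ = 2, remainder 3
⌊10/3⌋ = 3, remainder 1
⌊3/1⌋ = 3, remainder 0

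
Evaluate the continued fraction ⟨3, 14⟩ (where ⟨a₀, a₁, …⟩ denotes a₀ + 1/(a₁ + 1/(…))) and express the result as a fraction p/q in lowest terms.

Start with 14.
3 + 1/(14/1) = 3 + 1/14 = 43/14

43/14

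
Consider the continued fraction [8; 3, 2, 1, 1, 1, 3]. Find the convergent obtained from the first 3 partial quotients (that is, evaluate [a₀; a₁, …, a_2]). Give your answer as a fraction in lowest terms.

58/7

a_0 = 8: 8/1
a_1 = 3: 25/3
a_2 = 2: 58/7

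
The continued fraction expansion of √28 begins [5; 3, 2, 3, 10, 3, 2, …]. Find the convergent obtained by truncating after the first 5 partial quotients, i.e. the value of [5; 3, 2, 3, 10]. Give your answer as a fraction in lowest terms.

a_0 = 5: 5/1
a_1 = 3: 16/3
a_2 = 2: 37/7
a_3 = 3: 127/24
a_4 = 10: 1307/247

1307/247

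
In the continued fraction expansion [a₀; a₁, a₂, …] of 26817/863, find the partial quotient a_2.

2

26817 = 31·863 + 64, so a_0 = 31
863 = 13·64 + 31, so a_1 = 13
64 = 2·31 + 2, so a_2 = 2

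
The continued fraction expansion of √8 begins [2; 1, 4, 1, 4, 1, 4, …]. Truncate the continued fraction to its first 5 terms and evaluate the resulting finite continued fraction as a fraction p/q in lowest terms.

Start with 4.
1 + 1/(4/1) = 1 + 1/4 = 5/4
4 + 1/(5/4) = 4 + 4/5 = 24/5
1 + 1/(24/5) = 1 + 5/24 = 29/24
2 + 1/(29/24) = 2 + 24/29 = 82/29

82/29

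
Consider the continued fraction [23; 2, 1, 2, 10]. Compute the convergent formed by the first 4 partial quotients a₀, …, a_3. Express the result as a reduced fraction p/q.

187/8

Start with 2.
1 + 1/(2/1) = 1 + 1/2 = 3/2
2 + 1/(3/2) = 2 + 2/3 = 8/3
23 + 1/(8/3) = 23 + 3/8 = 187/8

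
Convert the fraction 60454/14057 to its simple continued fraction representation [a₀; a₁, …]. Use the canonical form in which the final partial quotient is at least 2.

[4; 3, 3, 15, 2, 44]

Run the Euclidean algorithm, recording each quotient:
60454 = 4·14057 + 4226, so a_0 = 4
14057 = 3·4226 + 1379, so a_1 = 3
4226 = 3·1379 + 89, so a_2 = 3
1379 = 15·89 + 44, so a_3 = 15
89 = 2·44 + 1, so a_4 = 2
44 = 44·1 + 0, so a_5 = 44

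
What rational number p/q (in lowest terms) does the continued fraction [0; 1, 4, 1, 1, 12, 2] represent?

235/287

Starting at the tail and folding back:
Start with 2.
12 + 1/(2/1) = 12 + 1/2 = 25/2
1 + 1/(25/2) = 1 + 2/25 = 27/25
1 + 1/(27/25) = 1 + 25/27 = 52/27
4 + 1/(52/27) = 4 + 27/52 = 235/52
1 + 1/(235/52) = 1 + 52/235 = 287/235
0 + 1/(287/235) = 0 + 235/287 = 235/287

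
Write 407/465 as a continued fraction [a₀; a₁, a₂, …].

[0; 1, 7, 58]

Apply division with remainder until the remainder is 0:
407 ÷ 465 → quotient 0, remainder 407
465 ÷ 407 → quotient 1, remainder 58
407 ÷ 58 → quotient 7, remainder 1
58 ÷ 1 → quotient 58, remainder 0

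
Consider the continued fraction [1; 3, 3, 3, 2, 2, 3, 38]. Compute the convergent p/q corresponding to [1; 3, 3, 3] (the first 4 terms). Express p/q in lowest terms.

Collapse the nested fraction from the inside out:
Start with 3.
3 + 1/(3/1) = 3 + 1/3 = 10/3
3 + 1/(10/3) = 3 + 3/10 = 33/10
1 + 1/(33/10) = 1 + 10/33 = 43/33

43/33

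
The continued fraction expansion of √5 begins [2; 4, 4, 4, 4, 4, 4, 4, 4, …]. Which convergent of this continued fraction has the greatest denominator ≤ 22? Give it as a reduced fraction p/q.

a_0 = 2: 2/1  (≤ bound)
a_1 = 4: 9/4  (≤ bound)
a_2 = 4: 38/17  (≤ bound)
a_3 = 4: 161/72  (> 22, stop)

38/17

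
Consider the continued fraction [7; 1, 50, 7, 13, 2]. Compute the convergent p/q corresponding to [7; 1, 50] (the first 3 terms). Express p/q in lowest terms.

a_0 = 7: 7/1
a_1 = 1: 8/1
a_2 = 50: 407/51

407/51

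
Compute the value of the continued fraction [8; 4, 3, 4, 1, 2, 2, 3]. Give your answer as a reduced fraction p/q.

12883/1565

Compute successive convergents:
a_0 = 8: 8/1
a_1 = 4: 33/4
a_2 = 3: 107/13
a_3 = 4: 461/56
a_4 = 1: 568/69
a_5 = 2: 1597/194
a_6 = 2: 3762/457
a_7 = 3: 12883/1565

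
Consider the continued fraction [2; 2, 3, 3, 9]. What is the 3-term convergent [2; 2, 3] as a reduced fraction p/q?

a_0 = 2: 2/1
a_1 = 2: 5/2
a_2 = 3: 17/7

17/7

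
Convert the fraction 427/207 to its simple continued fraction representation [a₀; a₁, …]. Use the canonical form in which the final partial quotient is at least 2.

427 ÷ 207 → quotient 2, remainder 13
207 ÷ 13 → quotient 15, remainder 12
13 ÷ 12 → quotient 1, remainder 1
12 ÷ 1 → quotient 12, remainder 0

[2; 15, 1, 12]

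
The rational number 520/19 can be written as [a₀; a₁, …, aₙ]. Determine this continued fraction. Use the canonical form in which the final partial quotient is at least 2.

Repeatedly divide and take the remainder:
⌊520/19⌋ = 27, remainder 7
⌊19/7⌋ = 2, remainder 5
⌊7/5⌋ = 1, remainder 2
⌊5/2⌋ = 2, remainder 1
⌊2/1⌋ = 2, remainder 0

[27; 2, 1, 2, 2]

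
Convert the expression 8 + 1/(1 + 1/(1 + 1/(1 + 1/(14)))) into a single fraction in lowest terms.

381/44

Start with 14.
1 + 1/(14/1) = 1 + 1/14 = 15/14
1 + 1/(15/14) = 1 + 14/15 = 29/15
1 + 1/(29/15) = 1 + 15/29 = 44/29
8 + 1/(44/29) = 8 + 29/44 = 381/44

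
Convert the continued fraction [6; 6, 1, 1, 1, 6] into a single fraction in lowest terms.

Use the convergent recurrence hₖ = aₖ·hₖ₋₁ + hₖ₋₂ (and likewise for the denominators kₖ):
a_0 = 6: 6/1
a_1 = 6: 37/6
a_2 = 1: 43/7
a_3 = 1: 80/13
a_4 = 1: 123/20
a_5 = 6: 818/133

818/133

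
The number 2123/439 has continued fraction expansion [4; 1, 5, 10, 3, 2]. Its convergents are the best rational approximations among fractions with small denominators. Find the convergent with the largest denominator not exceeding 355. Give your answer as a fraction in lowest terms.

a_0 = 4: 4/1  (≤ bound)
a_1 = 1: 5/1  (≤ bound)
a_2 = 5: 29/6  (≤ bound)
a_3 = 10: 295/61  (≤ bound)
a_4 = 3: 914/189  (≤ bound)
a_5 = 2: 2123/439  (> 355, stop)

914/189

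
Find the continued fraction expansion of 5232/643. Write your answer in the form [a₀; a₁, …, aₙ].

⌊5232/643⌋ = 8, remainder 88
⌊643/88⌋ = 7, remainder 27
⌊88/27⌋ = 3, remainder 7
⌊27/7⌋ = 3, remainder 6
⌊7/6⌋ = 1, remainder 1
⌊6/1⌋ = 6, remainder 0

[8; 7, 3, 3, 1, 6]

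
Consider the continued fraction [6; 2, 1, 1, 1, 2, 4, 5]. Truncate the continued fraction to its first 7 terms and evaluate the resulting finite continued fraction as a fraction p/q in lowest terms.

587/92

Starting at the tail and folding back:
Start with 4.
2 + 1/(4/1) = 2 + 1/4 = 9/4
1 + 1/(9/4) = 1 + 4/9 = 13/9
1 + 1/(13/9) = 1 + 9/13 = 22/13
1 + 1/(22/13) = 1 + 13/22 = 35/22
2 + 1/(35/22) = 2 + 22/35 = 92/35
6 + 1/(92/35) = 6 + 35/92 = 587/92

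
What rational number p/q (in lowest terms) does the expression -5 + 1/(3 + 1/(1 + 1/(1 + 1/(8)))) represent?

a_0 = -5: -5/1
a_1 = 3: -14/3
a_2 = 1: -19/4
a_3 = 1: -33/7
a_4 = 8: -283/60

-283/60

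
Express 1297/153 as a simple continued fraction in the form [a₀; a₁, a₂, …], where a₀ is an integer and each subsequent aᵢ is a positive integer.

[8; 2, 10, 2, 3]

1297 = 8·153 + 73, so a_0 = 8
153 = 2·73 + 7, so a_1 = 2
73 = 10·7 + 3, so a_2 = 10
7 = 2·3 + 1, so a_3 = 2
3 = 3·1 + 0, so a_4 = 3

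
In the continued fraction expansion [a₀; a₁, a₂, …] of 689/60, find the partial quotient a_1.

689 = 11·60 + 29, so a_0 = 11
60 = 2·29 + 2, so a_1 = 2

2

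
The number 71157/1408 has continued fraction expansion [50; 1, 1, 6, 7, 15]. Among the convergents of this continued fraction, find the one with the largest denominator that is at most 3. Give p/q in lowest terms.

List convergents until the denominator exceeds the bound:
a_0 = 50: 50/1  (≤ bound)
a_1 = 1: 51/1  (≤ bound)
a_2 = 1: 101/2  (≤ bound)
a_3 = 6: 657/13  (> 3, stop)

101/2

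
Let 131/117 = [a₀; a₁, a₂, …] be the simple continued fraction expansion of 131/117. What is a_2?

⌊131/117⌋ = 1, remainder 14
⌊117/14⌋ = 8, remainder 5
⌊14/5⌋ = 2, remainder 4

2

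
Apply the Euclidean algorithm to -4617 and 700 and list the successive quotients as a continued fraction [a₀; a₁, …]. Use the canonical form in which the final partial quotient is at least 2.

[-7; 2, 2, 8, 1, 14]

Repeatedly divide and take the remainder:
-4617 ÷ 700 → quotient -7, remainder 283
700 ÷ 283 → quotient 2, remainder 134
283 ÷ 134 → quotient 2, remainder 15
134 ÷ 15 → quotient 8, remainder 14
15 ÷ 14 → quotient 1, remainder 1
14 ÷ 1 → quotient 14, remainder 0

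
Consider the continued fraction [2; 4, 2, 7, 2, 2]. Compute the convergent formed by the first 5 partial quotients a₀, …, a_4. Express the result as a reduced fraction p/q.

318/143

a_0 = 2: 2/1
a_1 = 4: 9/4
a_2 = 2: 20/9
a_3 = 7: 149/67
a_4 = 2: 318/143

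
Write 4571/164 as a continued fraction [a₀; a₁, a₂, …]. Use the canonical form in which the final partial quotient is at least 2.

[27; 1, 6, 1, 4, 4]

⌊4571/164⌋ = 27, remainder 143
⌊164/143⌋ = 1, remainder 21
⌊143/21⌋ = 6, remainder 17
⌊21/17⌋ = 1, remainder 4
⌊17/4⌋ = 4, remainder 1
⌊4/1⌋ = 4, remainder 0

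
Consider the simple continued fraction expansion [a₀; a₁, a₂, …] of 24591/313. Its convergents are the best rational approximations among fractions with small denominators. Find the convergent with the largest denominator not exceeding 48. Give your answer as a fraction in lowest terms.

1807/23

a_0 = 78: 78/1  (≤ bound)
a_1 = 1: 79/1  (≤ bound)
a_2 = 1: 157/2  (≤ bound)
a_3 = 3: 550/7  (≤ bound)
a_4 = 3: 1807/23  (≤ bound)
a_5 = 6: 11392/145  (> 48, stop)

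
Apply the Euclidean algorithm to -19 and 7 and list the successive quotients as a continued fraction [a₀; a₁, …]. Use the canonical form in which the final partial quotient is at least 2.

-19 ÷ 7 → quotient -3, remainder 2
7 ÷ 2 → quotient 3, remainder 1
2 ÷ 1 → quotient 2, remainder 0

[-3; 3, 2]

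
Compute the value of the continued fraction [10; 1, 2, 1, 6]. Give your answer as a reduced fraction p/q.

290/27

Start with 6.
1 + 1/(6/1) = 1 + 1/6 = 7/6
2 + 1/(7/6) = 2 + 6/7 = 20/7
1 + 1/(20/7) = 1 + 7/20 = 27/20
10 + 1/(27/20) = 10 + 20/27 = 290/27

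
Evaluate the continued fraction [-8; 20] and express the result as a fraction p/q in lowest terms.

Start with 20.
-8 + 1/(20/1) = -8 + 1/20 = -159/20

-159/20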